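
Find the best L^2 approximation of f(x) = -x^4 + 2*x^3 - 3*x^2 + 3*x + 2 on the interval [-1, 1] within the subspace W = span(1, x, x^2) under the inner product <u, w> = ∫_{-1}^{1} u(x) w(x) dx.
g(x) = -27*x^2/7 + 21*x/5 + 73/35

The best approximation g ∈ W is the orthogonal projection of f onto W. Writing g = a_0 + a_1 x + a_2 x^2, the coefficients solve the normal equations G · a = b where
  G_{ij} = <φ_i, φ_j> and b_i = <f, φ_i>, with φ_0 = 1, φ_1 = x, φ_2 = x^2.
G =
  [2, 0, 2/3]
  [0, 2/3, 0]
  [2/3, 0, 2/5],
b = (8/5, 14/5, -16/105).
Solving gives a_0 = 73/35, a_1 = 21/5, a_2 = -27/7, so
  g(x) = -27*x^2/7 + 21*x/5 + 73/35.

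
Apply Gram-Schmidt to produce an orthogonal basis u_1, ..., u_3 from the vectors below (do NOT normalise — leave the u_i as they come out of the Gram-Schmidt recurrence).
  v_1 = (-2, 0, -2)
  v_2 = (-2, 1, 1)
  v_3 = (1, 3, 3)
Orthogonal basis:
  u_1 = (-2, 0, -2)
  u_2 = (-3/2, 1, 3/2)
  u_3 = (7/11, 21/11, -7/11)

Apply the Gram-Schmidt recurrence
  u_1 = v_1
  u_i = v_i − Σ_{j<i} ((v_i · u_j) / (u_j · u_j)) · u_j.

Step by step this gives:
  u_1 = (-2, 0, -2)
  u_2 = (-3/2, 1, 3/2)
  u_3 = (7/11, 21/11, -7/11)

Orthogonality check:
  u_2 · u_1 = 0 (should be 0)
  u_3 · u_1 = 0 (should be 0)
  u_3 · u_2 = 0 (should be 0)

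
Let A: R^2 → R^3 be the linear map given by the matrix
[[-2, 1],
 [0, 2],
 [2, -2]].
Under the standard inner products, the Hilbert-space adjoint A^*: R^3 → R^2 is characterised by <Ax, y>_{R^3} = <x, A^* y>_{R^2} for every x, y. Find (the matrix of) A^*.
A^* = A^T =
[[-2, 0, 2],
 [1, 2, -2]]

For real matrices with standard dot products, the defining identity <Ax, y> = <x, A^* y> gives (Ax)^T y = x^T (A^*) y, i.e. x^T A^T y = x^T (A^*) y. Since this holds for all x, y, we must have A^* = A^T. Therefore
A^* =
[[-2, 0, 2],
 [1, 2, -2]].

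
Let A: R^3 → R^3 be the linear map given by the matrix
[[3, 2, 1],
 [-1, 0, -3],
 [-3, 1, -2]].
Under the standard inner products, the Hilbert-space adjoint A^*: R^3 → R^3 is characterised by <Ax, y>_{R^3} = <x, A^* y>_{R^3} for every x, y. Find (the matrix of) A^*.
A^* = A^T =
[[3, -1, -3],
 [2, 0, 1],
 [1, -3, -2]]

For real matrices with standard dot products, the defining identity <Ax, y> = <x, A^* y> gives (Ax)^T y = x^T (A^*) y, i.e. x^T A^T y = x^T (A^*) y. Since this holds for all x, y, we must have A^* = A^T. Therefore
A^* =
[[3, -1, -3],
 [2, 0, 1],
 [1, -3, -2]].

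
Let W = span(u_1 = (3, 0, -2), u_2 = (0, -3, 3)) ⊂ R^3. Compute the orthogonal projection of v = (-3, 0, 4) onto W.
proj_W(v) = (-39/11, -9/11, 35/11)

Set up U = [u_1 | ... | u_2] ∈ R^(3×2). The projector onto W = col(U) is P = U (U^T U)^(-1) U^T.
Compute U^T U =
  [13, -6]
  [-6, 18],
and U^T v = (-17, 12).
Solve U^T U · c = U^T v for the coefficients: c = (-13/11, 3/11). The projection is proj_W(v) = U c.
Check: (v - proj_W(v)) · u_1 = 0  (should be 0).
Check: (v - proj_W(v)) · u_2 = 0  (should be 0).
Result: proj_W(v) = (-39/11, -9/11, 35/11).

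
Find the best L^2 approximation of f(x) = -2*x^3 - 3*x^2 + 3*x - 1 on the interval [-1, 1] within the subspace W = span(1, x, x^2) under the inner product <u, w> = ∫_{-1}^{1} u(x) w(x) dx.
g(x) = -3*x^2 + 9*x/5 - 1

The best approximation g ∈ W is the orthogonal projection of f onto W. Writing g = a_0 + a_1 x + a_2 x^2, the coefficients solve the normal equations G · a = b where
  G_{ij} = <φ_i, φ_j> and b_i = <f, φ_i>, with φ_0 = 1, φ_1 = x, φ_2 = x^2.
G =
  [2, 0, 2/3]
  [0, 2/3, 0]
  [2/3, 0, 2/5],
b = (-4, 6/5, -28/15).
Solving gives a_0 = -1, a_1 = 9/5, a_2 = -3, so
  g(x) = -3*x^2 + 9*x/5 - 1.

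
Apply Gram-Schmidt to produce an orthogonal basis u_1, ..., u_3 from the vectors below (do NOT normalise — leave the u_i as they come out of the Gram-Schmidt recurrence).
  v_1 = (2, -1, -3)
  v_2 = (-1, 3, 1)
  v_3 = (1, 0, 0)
Orthogonal basis:
  u_1 = (2, -1, -3)
  u_2 = (1/7, 17/7, -5/7)
  u_3 = (32/45, 4/45, 4/9)

Apply the Gram-Schmidt recurrence
  u_1 = v_1
  u_i = v_i − Σ_{j<i} ((v_i · u_j) / (u_j · u_j)) · u_j.

Step by step this gives:
  u_1 = (2, -1, -3)
  u_2 = (1/7, 17/7, -5/7)
  u_3 = (32/45, 4/45, 4/9)

Orthogonality check:
  u_2 · u_1 = 0 (should be 0)
  u_3 · u_1 = 0 (should be 0)
  u_3 · u_2 = 0 (should be 0)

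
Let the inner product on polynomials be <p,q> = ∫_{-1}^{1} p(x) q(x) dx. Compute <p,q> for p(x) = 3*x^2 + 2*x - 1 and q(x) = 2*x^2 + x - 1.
<p,q> = 12/5

Expand the product: p(x)·q(x) = 6*x^4 + 7*x^3 - 3*x^2 - 3*x + 1.
∫_{-1}^{1} of each monomial x^k gives [2/(k+1) if k even, 0 if k odd]. Integrating term-by-term (or equivalently evaluating the antiderivative F(x) = 6*x^5/5 + 7*x^4/4 - x^3 - 3*x^2/2 + x at the endpoints):
  F(1) − F(−1) = 29/20 − (-19/20) = 12/5.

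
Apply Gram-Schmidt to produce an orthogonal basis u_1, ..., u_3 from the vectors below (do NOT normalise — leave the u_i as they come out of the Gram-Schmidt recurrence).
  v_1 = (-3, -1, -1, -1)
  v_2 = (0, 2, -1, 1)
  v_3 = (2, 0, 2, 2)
Orthogonal basis:
  u_1 = (-3, -1, -1, -1)
  u_2 = (-1/2, 11/6, -7/6, 5/6)
  u_3 = (-11/17, -5/17, 14/17, 24/17)

Apply the Gram-Schmidt recurrence
  u_1 = v_1
  u_i = v_i − Σ_{j<i} ((v_i · u_j) / (u_j · u_j)) · u_j.

Step by step this gives:
  u_1 = (-3, -1, -1, -1)
  u_2 = (-1/2, 11/6, -7/6, 5/6)
  u_3 = (-11/17, -5/17, 14/17, 24/17)

Orthogonality check:
  u_2 · u_1 = 0 (should be 0)
  u_3 · u_1 = 0 (should be 0)
  u_3 · u_2 = 0 (should be 0)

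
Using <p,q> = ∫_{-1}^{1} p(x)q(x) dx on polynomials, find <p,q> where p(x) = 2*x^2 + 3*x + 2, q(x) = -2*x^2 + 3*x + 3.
<p,q> = 266/15

Expand the product: p(x)·q(x) = -4*x^4 + 11*x^2 + 15*x + 6.
∫_{-1}^{1} of each monomial x^k gives [2/(k+1) if k even, 0 if k odd]. Integrating term-by-term (or equivalently evaluating the antiderivative F(x) = -4*x^5/5 + 11*x^3/3 + 15*x^2/2 + 6*x at the endpoints):
  F(1) − F(−1) = 491/30 − (-41/30) = 266/15.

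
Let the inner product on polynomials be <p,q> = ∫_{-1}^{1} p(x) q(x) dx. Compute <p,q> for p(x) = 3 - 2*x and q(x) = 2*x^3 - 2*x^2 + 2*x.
<p,q> = -124/15

Expand the product: p(x)·q(x) = -4*x^4 + 10*x^3 - 10*x^2 + 6*x.
∫_{-1}^{1} of each monomial x^k gives [2/(k+1) if k even, 0 if k odd]. Integrating term-by-term (or equivalently evaluating the antiderivative F(x) = -4*x^5/5 + 5*x^4/2 - 10*x^3/3 + 3*x^2 at the endpoints):
  F(1) − F(−1) = 41/30 − (289/30) = -124/15.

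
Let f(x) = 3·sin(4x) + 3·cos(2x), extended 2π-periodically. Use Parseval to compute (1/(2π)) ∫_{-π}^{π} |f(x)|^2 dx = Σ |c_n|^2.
Σ |c_n|^2 = 9

Expand |f|^2 and use orthogonality of {sin(nx), cos(mx)} on [-π, π]:
  ∫_{-π}^{π} sin(nx)^2 dx = π, ∫ cos(mx)^2 dx = π, and cross terms integrate to 0.
So ∫_{-π}^{π} f(x)^2 dx = 3^2 · π + 3^2 · π = (9 + 9)π.
Divide by 2π: (9 + 9)/2 = 9.
By Parseval, this equals Σ |c_n|^2.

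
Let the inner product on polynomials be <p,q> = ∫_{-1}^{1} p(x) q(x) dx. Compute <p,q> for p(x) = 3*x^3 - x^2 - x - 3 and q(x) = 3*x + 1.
<p,q> = -76/15

Expand the product: p(x)·q(x) = 9*x^4 - 4*x^2 - 10*x - 3.
∫_{-1}^{1} of each monomial x^k gives [2/(k+1) if k even, 0 if k odd]. Integrating term-by-term (or equivalently evaluating the antiderivative F(x) = 9*x^5/5 - 4*x^3/3 - 5*x^2 - 3*x at the endpoints):
  F(1) − F(−1) = -113/15 − (-37/15) = -76/15.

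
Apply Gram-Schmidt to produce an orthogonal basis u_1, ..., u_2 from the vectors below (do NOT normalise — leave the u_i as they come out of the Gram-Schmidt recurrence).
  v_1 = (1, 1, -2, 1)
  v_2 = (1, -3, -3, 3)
Orthogonal basis:
  u_1 = (1, 1, -2, 1)
  u_2 = (0, -4, -1, 2)

Apply the Gram-Schmidt recurrence
  u_1 = v_1
  u_i = v_i − Σ_{j<i} ((v_i · u_j) / (u_j · u_j)) · u_j.

Step by step this gives:
  u_1 = (1, 1, -2, 1)
  u_2 = (0, -4, -1, 2)

Orthogonality check:
  u_2 · u_1 = 0 (should be 0)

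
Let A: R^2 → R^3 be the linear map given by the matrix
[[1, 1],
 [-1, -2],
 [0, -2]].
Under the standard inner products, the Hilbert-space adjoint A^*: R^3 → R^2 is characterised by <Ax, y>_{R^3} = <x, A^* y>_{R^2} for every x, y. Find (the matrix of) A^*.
A^* = A^T =
[[1, -1, 0],
 [1, -2, -2]]

For real matrices with standard dot products, the defining identity <Ax, y> = <x, A^* y> gives (Ax)^T y = x^T (A^*) y, i.e. x^T A^T y = x^T (A^*) y. Since this holds for all x, y, we must have A^* = A^T. Therefore
A^* =
[[1, -1, 0],
 [1, -2, -2]].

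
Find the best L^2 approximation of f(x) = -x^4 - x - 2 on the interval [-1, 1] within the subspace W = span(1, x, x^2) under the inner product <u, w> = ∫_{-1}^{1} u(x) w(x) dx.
g(x) = -6*x^2/7 - x - 67/35

The best approximation g ∈ W is the orthogonal projection of f onto W. Writing g = a_0 + a_1 x + a_2 x^2, the coefficients solve the normal equations G · a = b where
  G_{ij} = <φ_i, φ_j> and b_i = <f, φ_i>, with φ_0 = 1, φ_1 = x, φ_2 = x^2.
G =
  [2, 0, 2/3]
  [0, 2/3, 0]
  [2/3, 0, 2/5],
b = (-22/5, -2/3, -34/21).
Solving gives a_0 = -67/35, a_1 = -1, a_2 = -6/7, so
  g(x) = -6*x^2/7 - x - 67/35.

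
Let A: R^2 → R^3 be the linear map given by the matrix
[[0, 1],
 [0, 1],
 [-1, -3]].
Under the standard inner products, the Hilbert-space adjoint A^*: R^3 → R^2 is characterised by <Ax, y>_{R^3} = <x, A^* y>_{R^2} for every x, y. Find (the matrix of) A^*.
A^* = A^T =
[[0, 0, -1],
 [1, 1, -3]]

For real matrices with standard dot products, the defining identity <Ax, y> = <x, A^* y> gives (Ax)^T y = x^T (A^*) y, i.e. x^T A^T y = x^T (A^*) y. Since this holds for all x, y, we must have A^* = A^T. Therefore
A^* =
[[0, 0, -1],
 [1, 1, -3]].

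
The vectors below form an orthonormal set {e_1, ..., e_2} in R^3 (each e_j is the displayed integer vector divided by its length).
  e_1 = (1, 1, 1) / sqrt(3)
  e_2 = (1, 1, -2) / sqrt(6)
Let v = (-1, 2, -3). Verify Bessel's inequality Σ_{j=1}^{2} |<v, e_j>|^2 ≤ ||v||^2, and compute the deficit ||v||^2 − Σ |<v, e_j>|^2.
Σ |<v, e_j>|^2 = 19/2; ||v||^2 = 14; deficit = 9/2

Write each e_j = u_j / sqrt(<u_j, u_j>) where u_j is the displayed integer vector. Then <v, e_j> = <v, u_j> / sqrt(<u_j, u_j>), so |<v, e_j>|^2 = <v, u_j>^2 / <u_j, u_j>.
Coefficients: <v, e_1> = -2/sqrt(3), <v, e_2> = 7/sqrt(6).
Square and sum: Σ |<v, e_j>|^2 = 19/2.
Compute ||v||^2 = v·v = 14.
Deficit = 14 − 19/2 = 9/2 ≥ 0, confirming Bessel's inequality. (The deficit equals ||v − Σ <v,e_j> e_j||^2, the squared distance from v to span{e_j}.)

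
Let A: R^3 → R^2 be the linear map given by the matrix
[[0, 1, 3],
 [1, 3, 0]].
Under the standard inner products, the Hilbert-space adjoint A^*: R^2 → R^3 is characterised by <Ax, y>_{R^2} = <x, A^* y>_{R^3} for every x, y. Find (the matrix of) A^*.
A^* = A^T =
[[0, 1],
 [1, 3],
 [3, 0]]

For real matrices with standard dot products, the defining identity <Ax, y> = <x, A^* y> gives (Ax)^T y = x^T (A^*) y, i.e. x^T A^T y = x^T (A^*) y. Since this holds for all x, y, we must have A^* = A^T. Therefore
A^* =
[[0, 1],
 [1, 3],
 [3, 0]].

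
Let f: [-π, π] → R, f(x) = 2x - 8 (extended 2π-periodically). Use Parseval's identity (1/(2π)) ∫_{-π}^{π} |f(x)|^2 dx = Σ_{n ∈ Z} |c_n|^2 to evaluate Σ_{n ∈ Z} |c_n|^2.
Σ |c_n|^2 = 4π^2/3 + 64

Expand and integrate term by term over [-π, π]:
  ∫ (2x)^2 dx = 4·(2π^3/3); ∫ 2·2·(-8)·x dx = 0 (odd integrand); ∫ (-8)^2 dx = 64·2π.
So (1/(2π)) ∫_{-π}^{π} (2x - 8)^2 dx = 4π^2/3 + 64 = 4π^2/3 + 64.
Parseval ⇒ Σ |c_n|^2 = 4π^2/3 + 64.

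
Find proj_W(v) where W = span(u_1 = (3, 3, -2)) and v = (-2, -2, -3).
proj_W(v) = (-9/11, -9/11, 6/11)

Set up U = [u_1 | ... | u_1] ∈ R^(3×1). The projector onto W = col(U) is P = U (U^T U)^(-1) U^T.
Compute U^T U =
  [22],
and U^T v = (-6).
Solve U^T U · c = U^T v for the coefficients: c = (-3/11). The projection is proj_W(v) = U c.
Check: (v - proj_W(v)) · u_1 = 0  (should be 0).
Result: proj_W(v) = (-9/11, -9/11, 6/11).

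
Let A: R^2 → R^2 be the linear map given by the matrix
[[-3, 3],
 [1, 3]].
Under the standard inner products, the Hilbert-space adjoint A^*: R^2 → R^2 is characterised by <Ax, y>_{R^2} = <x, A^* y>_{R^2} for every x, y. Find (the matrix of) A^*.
A^* = A^T =
[[-3, 1],
 [3, 3]]

For real matrices with standard dot products, the defining identity <Ax, y> = <x, A^* y> gives (Ax)^T y = x^T (A^*) y, i.e. x^T A^T y = x^T (A^*) y. Since this holds for all x, y, we must have A^* = A^T. Therefore
A^* =
[[-3, 1],
 [3, 3]].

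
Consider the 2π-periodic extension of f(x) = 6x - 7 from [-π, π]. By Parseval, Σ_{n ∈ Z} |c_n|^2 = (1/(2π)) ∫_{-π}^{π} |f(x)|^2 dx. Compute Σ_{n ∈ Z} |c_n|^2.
Σ |c_n|^2 = 12π^2 + 49

Expand and integrate term by term over [-π, π]:
  ∫ (6x)^2 dx = 36·(2π^3/3); ∫ 2·6·(-7)·x dx = 0 (odd integrand); ∫ (-7)^2 dx = 49·2π.
So (1/(2π)) ∫_{-π}^{π} (6x - 7)^2 dx = 36π^2/3 + 49 = 12π^2 + 49.
Parseval ⇒ Σ |c_n|^2 = 12π^2 + 49.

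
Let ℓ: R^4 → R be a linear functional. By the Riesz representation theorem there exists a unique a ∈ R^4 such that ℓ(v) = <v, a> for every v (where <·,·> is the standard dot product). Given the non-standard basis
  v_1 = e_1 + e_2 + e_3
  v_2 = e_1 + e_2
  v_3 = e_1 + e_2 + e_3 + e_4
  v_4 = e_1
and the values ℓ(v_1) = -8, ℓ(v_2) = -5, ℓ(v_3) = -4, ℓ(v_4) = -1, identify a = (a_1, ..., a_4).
a = (-1, -4, -3, 4)

Write a = (a_1, ..., a_4) in the standard basis. For each basis vector v_i, ℓ(v_i) = <v_i, a> is a linear equation in the a_j's. Collect the n equations into a matrix system V a = ℓ, where row i of V is v_i (expressed in the standard basis). Since V is invertible (lower-triangular with 1s on the diagonal, up to permutation), solve by back-substitution:
  V =
[[1, 1, 1, 0],
 [1, 1, 0, 0],
 [1, 1, 1, 1],
 [1, 0, 0, 0]]
  V a = (-8, -5, -4, -1)
Solving gives a = (-1, -4, -3, 4).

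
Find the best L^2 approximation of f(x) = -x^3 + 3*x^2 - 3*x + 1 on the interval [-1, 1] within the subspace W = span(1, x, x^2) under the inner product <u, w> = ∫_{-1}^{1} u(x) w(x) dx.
g(x) = 3*x^2 - 18*x/5 + 1

The best approximation g ∈ W is the orthogonal projection of f onto W. Writing g = a_0 + a_1 x + a_2 x^2, the coefficients solve the normal equations G · a = b where
  G_{ij} = <φ_i, φ_j> and b_i = <f, φ_i>, with φ_0 = 1, φ_1 = x, φ_2 = x^2.
G =
  [2, 0, 2/3]
  [0, 2/3, 0]
  [2/3, 0, 2/5],
b = (4, -12/5, 28/15).
Solving gives a_0 = 1, a_1 = -18/5, a_2 = 3, so
  g(x) = 3*x^2 - 18*x/5 + 1.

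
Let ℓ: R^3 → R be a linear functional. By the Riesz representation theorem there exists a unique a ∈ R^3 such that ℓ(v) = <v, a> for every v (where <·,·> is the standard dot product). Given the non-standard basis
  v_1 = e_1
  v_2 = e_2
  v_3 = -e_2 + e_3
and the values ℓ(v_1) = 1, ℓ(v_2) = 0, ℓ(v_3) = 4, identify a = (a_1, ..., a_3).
a = (1, 0, 4)

Write a = (a_1, ..., a_3) in the standard basis. For each basis vector v_i, ℓ(v_i) = <v_i, a> is a linear equation in the a_j's. Collect the n equations into a matrix system V a = ℓ, where row i of V is v_i (expressed in the standard basis). Since V is invertible (lower-triangular with 1s on the diagonal, up to permutation), solve by back-substitution:
  V =
[[1, 0, 0],
 [0, 1, 0],
 [0, -1, 1]]
  V a = (1, 0, 4)
Solving gives a = (1, 0, 4).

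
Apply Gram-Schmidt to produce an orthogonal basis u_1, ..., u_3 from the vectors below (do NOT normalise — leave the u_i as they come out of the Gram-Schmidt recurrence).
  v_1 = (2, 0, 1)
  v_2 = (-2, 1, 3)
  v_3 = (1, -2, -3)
Orthogonal basis:
  u_1 = (2, 0, 1)
  u_2 = (-8/5, 1, 16/5)
  u_3 = (-3/23, -24/23, 6/23)

Apply the Gram-Schmidt recurrence
  u_1 = v_1
  u_i = v_i − Σ_{j<i} ((v_i · u_j) / (u_j · u_j)) · u_j.

Step by step this gives:
  u_1 = (2, 0, 1)
  u_2 = (-8/5, 1, 16/5)
  u_3 = (-3/23, -24/23, 6/23)

Orthogonality check:
  u_2 · u_1 = 0 (should be 0)
  u_3 · u_1 = 0 (should be 0)
  u_3 · u_2 = 0 (should be 0)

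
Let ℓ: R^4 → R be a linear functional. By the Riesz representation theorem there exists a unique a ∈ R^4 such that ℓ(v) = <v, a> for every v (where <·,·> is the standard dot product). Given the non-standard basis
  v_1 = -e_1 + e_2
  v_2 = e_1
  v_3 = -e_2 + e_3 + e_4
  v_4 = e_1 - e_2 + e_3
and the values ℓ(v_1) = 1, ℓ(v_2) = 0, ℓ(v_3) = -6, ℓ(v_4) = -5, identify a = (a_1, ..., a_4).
a = (0, 1, -4, -1)

Write a = (a_1, ..., a_4) in the standard basis. For each basis vector v_i, ℓ(v_i) = <v_i, a> is a linear equation in the a_j's. Collect the n equations into a matrix system V a = ℓ, where row i of V is v_i (expressed in the standard basis). Since V is invertible (lower-triangular with 1s on the diagonal, up to permutation), solve by back-substitution:
  V =
[[-1, 1, 0, 0],
 [1, 0, 0, 0],
 [0, -1, 1, 1],
 [1, -1, 1, 0]]
  V a = (1, 0, -6, -5)
Solving gives a = (0, 1, -4, -1).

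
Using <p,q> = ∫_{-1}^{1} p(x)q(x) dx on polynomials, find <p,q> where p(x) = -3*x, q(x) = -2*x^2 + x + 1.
<p,q> = -2

Expand the product: p(x)·q(x) = 6*x^3 - 3*x^2 - 3*x.
∫_{-1}^{1} of each monomial x^k gives [2/(k+1) if k even, 0 if k odd]. Integrating term-by-term (or equivalently evaluating the antiderivative F(x) = 3*x^4/2 - x^3 - 3*x^2/2 at the endpoints):
  F(1) − F(−1) = -1 − (1) = -2.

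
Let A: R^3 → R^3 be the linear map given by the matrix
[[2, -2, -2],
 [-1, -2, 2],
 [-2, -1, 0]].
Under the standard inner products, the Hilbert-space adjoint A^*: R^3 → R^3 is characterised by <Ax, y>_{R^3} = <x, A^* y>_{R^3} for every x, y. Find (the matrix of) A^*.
A^* = A^T =
[[2, -1, -2],
 [-2, -2, -1],
 [-2, 2, 0]]

For real matrices with standard dot products, the defining identity <Ax, y> = <x, A^* y> gives (Ax)^T y = x^T (A^*) y, i.e. x^T A^T y = x^T (A^*) y. Since this holds for all x, y, we must have A^* = A^T. Therefore
A^* =
[[2, -1, -2],
 [-2, -2, -1],
 [-2, 2, 0]].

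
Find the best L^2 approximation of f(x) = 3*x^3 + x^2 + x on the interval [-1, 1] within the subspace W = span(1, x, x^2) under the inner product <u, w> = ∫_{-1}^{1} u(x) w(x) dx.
g(x) = x^2 + 14*x/5

The best approximation g ∈ W is the orthogonal projection of f onto W. Writing g = a_0 + a_1 x + a_2 x^2, the coefficients solve the normal equations G · a = b where
  G_{ij} = <φ_i, φ_j> and b_i = <f, φ_i>, with φ_0 = 1, φ_1 = x, φ_2 = x^2.
G =
  [2, 0, 2/3]
  [0, 2/3, 0]
  [2/3, 0, 2/5],
b = (2/3, 28/15, 2/5).
Solving gives a_0 = 0, a_1 = 14/5, a_2 = 1, so
  g(x) = x^2 + 14*x/5.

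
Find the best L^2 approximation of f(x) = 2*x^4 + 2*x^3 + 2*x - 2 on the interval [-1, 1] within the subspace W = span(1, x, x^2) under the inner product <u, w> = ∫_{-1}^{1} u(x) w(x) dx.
g(x) = 12*x^2/7 + 16*x/5 - 76/35

The best approximation g ∈ W is the orthogonal projection of f onto W. Writing g = a_0 + a_1 x + a_2 x^2, the coefficients solve the normal equations G · a = b where
  G_{ij} = <φ_i, φ_j> and b_i = <f, φ_i>, with φ_0 = 1, φ_1 = x, φ_2 = x^2.
G =
  [2, 0, 2/3]
  [0, 2/3, 0]
  [2/3, 0, 2/5],
b = (-16/5, 32/15, -16/21).
Solving gives a_0 = -76/35, a_1 = 16/5, a_2 = 12/7, so
  g(x) = 12*x^2/7 + 16*x/5 - 76/35.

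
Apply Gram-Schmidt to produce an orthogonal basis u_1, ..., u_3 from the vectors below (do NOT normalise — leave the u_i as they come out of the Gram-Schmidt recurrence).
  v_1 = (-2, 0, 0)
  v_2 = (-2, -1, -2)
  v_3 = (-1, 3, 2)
Orthogonal basis:
  u_1 = (-2, 0, 0)
  u_2 = (0, -1, -2)
  u_3 = (0, 8/5, -4/5)

Apply the Gram-Schmidt recurrence
  u_1 = v_1
  u_i = v_i − Σ_{j<i} ((v_i · u_j) / (u_j · u_j)) · u_j.

Step by step this gives:
  u_1 = (-2, 0, 0)
  u_2 = (0, -1, -2)
  u_3 = (0, 8/5, -4/5)

Orthogonality check:
  u_2 · u_1 = 0 (should be 0)
  u_3 · u_1 = 0 (should be 0)
  u_3 · u_2 = 0 (should be 0)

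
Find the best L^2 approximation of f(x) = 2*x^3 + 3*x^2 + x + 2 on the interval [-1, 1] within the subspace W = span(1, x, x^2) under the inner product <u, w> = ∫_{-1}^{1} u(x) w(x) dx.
g(x) = 3*x^2 + 11*x/5 + 2

The best approximation g ∈ W is the orthogonal projection of f onto W. Writing g = a_0 + a_1 x + a_2 x^2, the coefficients solve the normal equations G · a = b where
  G_{ij} = <φ_i, φ_j> and b_i = <f, φ_i>, with φ_0 = 1, φ_1 = x, φ_2 = x^2.
G =
  [2, 0, 2/3]
  [0, 2/3, 0]
  [2/3, 0, 2/5],
b = (6, 22/15, 38/15).
Solving gives a_0 = 2, a_1 = 11/5, a_2 = 3, so
  g(x) = 3*x^2 + 11*x/5 + 2.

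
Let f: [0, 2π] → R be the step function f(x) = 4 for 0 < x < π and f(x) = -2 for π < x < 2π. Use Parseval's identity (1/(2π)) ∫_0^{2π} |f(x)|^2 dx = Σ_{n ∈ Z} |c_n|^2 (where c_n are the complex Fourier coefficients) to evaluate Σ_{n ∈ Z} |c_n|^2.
Σ |c_n|^2 = 10

Parseval equates the L^2 energy of f (normalised by 1/(2π)) with the ℓ^2 sum of its Fourier coefficients: (1/(2π)) ∫_0^{2π} |f|^2 = Σ |c_n|^2.
Compute the left side: (1/(2π)) [∫_0^π 4^2 dx + ∫_π^{2π} (-2)^2 dx] = (1/(2π)) · (16π + 4π) = (16 + 4)/2 = 10.
So Σ_{n ∈ Z} |c_n|^2 = 10.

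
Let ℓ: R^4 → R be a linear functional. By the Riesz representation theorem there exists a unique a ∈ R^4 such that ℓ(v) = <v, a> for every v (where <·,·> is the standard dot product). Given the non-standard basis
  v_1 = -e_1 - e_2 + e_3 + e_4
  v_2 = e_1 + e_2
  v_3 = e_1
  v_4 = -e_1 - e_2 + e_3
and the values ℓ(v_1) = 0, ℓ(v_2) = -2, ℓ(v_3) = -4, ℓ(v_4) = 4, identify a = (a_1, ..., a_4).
a = (-4, 2, 2, -4)

Write a = (a_1, ..., a_4) in the standard basis. For each basis vector v_i, ℓ(v_i) = <v_i, a> is a linear equation in the a_j's. Collect the n equations into a matrix system V a = ℓ, where row i of V is v_i (expressed in the standard basis). Since V is invertible (lower-triangular with 1s on the diagonal, up to permutation), solve by back-substitution:
  V =
[[-1, -1, 1, 1],
 [1, 1, 0, 0],
 [1, 0, 0, 0],
 [-1, -1, 1, 0]]
  V a = (0, -2, -4, 4)
Solving gives a = (-4, 2, 2, -4).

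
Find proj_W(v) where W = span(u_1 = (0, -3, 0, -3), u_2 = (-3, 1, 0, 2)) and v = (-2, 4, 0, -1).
proj_W(v) = (-21/19, 25/19, 0, 32/19)

Set up U = [u_1 | ... | u_2] ∈ R^(4×2). The projector onto W = col(U) is P = U (U^T U)^(-1) U^T.
Compute U^T U =
  [18, -9]
  [-9, 14],
and U^T v = (-9, 8).
Solve U^T U · c = U^T v for the coefficients: c = (-6/19, 7/19). The projection is proj_W(v) = U c.
Check: (v - proj_W(v)) · u_1 = 0  (should be 0).
Check: (v - proj_W(v)) · u_2 = 0  (should be 0).
Result: proj_W(v) = (-21/19, 25/19, 0, 32/19).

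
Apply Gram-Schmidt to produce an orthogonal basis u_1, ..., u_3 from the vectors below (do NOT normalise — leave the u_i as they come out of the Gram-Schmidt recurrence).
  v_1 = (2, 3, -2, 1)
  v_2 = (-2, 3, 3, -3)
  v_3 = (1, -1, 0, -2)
Orthogonal basis:
  u_1 = (2, 3, -2, 1)
  u_2 = (-14/9, 11/3, 23/9, -25/9)
  u_3 = (366/271, -293/542, -98/271, -977/542)

Apply the Gram-Schmidt recurrence
  u_1 = v_1
  u_i = v_i − Σ_{j<i} ((v_i · u_j) / (u_j · u_j)) · u_j.

Step by step this gives:
  u_1 = (2, 3, -2, 1)
  u_2 = (-14/9, 11/3, 23/9, -25/9)
  u_3 = (366/271, -293/542, -98/271, -977/542)

Orthogonality check:
  u_2 · u_1 = 0 (should be 0)
  u_3 · u_1 = 0 (should be 0)
  u_3 · u_2 = 0 (should be 0)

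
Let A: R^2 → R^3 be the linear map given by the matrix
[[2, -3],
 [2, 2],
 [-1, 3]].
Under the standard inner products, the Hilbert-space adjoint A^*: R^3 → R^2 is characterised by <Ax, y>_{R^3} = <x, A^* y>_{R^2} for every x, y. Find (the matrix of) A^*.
A^* = A^T =
[[2, 2, -1],
 [-3, 2, 3]]

For real matrices with standard dot products, the defining identity <Ax, y> = <x, A^* y> gives (Ax)^T y = x^T (A^*) y, i.e. x^T A^T y = x^T (A^*) y. Since this holds for all x, y, we must have A^* = A^T. Therefore
A^* =
[[2, 2, -1],
 [-3, 2, 3]].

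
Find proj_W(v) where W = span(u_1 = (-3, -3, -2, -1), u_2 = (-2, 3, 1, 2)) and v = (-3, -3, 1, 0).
proj_W(v) = (-954/365, -624/365, -482/365, -142/365)

Set up U = [u_1 | ... | u_2] ∈ R^(4×2). The projector onto W = col(U) is P = U (U^T U)^(-1) U^T.
Compute U^T U =
  [23, -7]
  [-7, 18],
and U^T v = (16, -2).
Solve U^T U · c = U^T v for the coefficients: c = (274/365, 66/365). The projection is proj_W(v) = U c.
Check: (v - proj_W(v)) · u_1 = 0  (should be 0).
Check: (v - proj_W(v)) · u_2 = 0  (should be 0).
Result: proj_W(v) = (-954/365, -624/365, -482/365, -142/365).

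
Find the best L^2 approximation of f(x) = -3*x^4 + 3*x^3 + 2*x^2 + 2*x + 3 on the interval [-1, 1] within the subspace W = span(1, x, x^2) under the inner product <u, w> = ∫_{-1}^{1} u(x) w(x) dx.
g(x) = -4*x^2/7 + 19*x/5 + 114/35

The best approximation g ∈ W is the orthogonal projection of f onto W. Writing g = a_0 + a_1 x + a_2 x^2, the coefficients solve the normal equations G · a = b where
  G_{ij} = <φ_i, φ_j> and b_i = <f, φ_i>, with φ_0 = 1, φ_1 = x, φ_2 = x^2.
G =
  [2, 0, 2/3]
  [0, 2/3, 0]
  [2/3, 0, 2/5],
b = (92/15, 38/15, 68/35).
Solving gives a_0 = 114/35, a_1 = 19/5, a_2 = -4/7, so
  g(x) = -4*x^2/7 + 19*x/5 + 114/35.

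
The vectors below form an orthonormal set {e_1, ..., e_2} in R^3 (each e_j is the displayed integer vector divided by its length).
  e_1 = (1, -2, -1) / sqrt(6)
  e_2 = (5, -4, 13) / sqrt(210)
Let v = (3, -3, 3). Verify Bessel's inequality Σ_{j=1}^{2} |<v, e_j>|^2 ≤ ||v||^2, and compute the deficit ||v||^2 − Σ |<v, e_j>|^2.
Σ |<v, e_j>|^2 = 936/35; ||v||^2 = 27; deficit = 9/35

Write each e_j = u_j / sqrt(<u_j, u_j>) where u_j is the displayed integer vector. Then <v, e_j> = <v, u_j> / sqrt(<u_j, u_j>), so |<v, e_j>|^2 = <v, u_j>^2 / <u_j, u_j>.
Coefficients: <v, e_1> = 6/sqrt(6), <v, e_2> = 66/sqrt(210).
Square and sum: Σ |<v, e_j>|^2 = 936/35.
Compute ||v||^2 = v·v = 27.
Deficit = 27 − 936/35 = 9/35 ≥ 0, confirming Bessel's inequality. (The deficit equals ||v − Σ <v,e_j> e_j||^2, the squared distance from v to span{e_j}.)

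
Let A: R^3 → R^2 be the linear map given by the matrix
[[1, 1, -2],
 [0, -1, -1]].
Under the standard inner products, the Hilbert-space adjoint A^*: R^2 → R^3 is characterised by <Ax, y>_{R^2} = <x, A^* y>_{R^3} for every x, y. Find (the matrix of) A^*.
A^* = A^T =
[[1, 0],
 [1, -1],
 [-2, -1]]

For real matrices with standard dot products, the defining identity <Ax, y> = <x, A^* y> gives (Ax)^T y = x^T (A^*) y, i.e. x^T A^T y = x^T (A^*) y. Since this holds for all x, y, we must have A^* = A^T. Therefore
A^* =
[[1, 0],
 [1, -1],
 [-2, -1]].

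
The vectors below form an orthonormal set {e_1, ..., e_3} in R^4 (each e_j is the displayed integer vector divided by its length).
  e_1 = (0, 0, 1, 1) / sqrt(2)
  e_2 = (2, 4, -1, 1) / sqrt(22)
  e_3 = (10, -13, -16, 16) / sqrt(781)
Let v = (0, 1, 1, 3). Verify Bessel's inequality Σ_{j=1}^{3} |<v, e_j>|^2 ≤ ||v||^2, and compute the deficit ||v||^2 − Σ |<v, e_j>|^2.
Σ |<v, e_j>|^2 = 717/71; ||v||^2 = 11; deficit = 64/71

Write each e_j = u_j / sqrt(<u_j, u_j>) where u_j is the displayed integer vector. Then <v, e_j> = <v, u_j> / sqrt(<u_j, u_j>), so |<v, e_j>|^2 = <v, u_j>^2 / <u_j, u_j>.
Coefficients: <v, e_1> = 4/sqrt(2), <v, e_2> = 6/sqrt(22), <v, e_3> = 19/sqrt(781).
Square and sum: Σ |<v, e_j>|^2 = 717/71.
Compute ||v||^2 = v·v = 11.
Deficit = 11 − 717/71 = 64/71 ≥ 0, confirming Bessel's inequality. (The deficit equals ||v − Σ <v,e_j> e_j||^2, the squared distance from v to span{e_j}.)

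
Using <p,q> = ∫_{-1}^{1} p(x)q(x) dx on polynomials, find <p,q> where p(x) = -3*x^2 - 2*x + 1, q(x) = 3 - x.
<p,q> = 4/3

Expand the product: p(x)·q(x) = 3*x^3 - 7*x^2 - 7*x + 3.
∫_{-1}^{1} of each monomial x^k gives [2/(k+1) if k even, 0 if k odd]. Integrating term-by-term (or equivalently evaluating the antiderivative F(x) = 3*x^4/4 - 7*x^3/3 - 7*x^2/2 + 3*x at the endpoints):
  F(1) − F(−1) = -25/12 − (-41/12) = 4/3.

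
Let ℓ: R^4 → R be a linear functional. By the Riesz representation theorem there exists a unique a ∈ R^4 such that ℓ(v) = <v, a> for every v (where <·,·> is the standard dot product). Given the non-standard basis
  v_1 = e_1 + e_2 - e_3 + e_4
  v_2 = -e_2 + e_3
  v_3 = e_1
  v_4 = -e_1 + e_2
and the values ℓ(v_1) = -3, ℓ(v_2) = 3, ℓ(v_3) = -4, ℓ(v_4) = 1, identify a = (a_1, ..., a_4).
a = (-4, -3, 0, 4)

Write a = (a_1, ..., a_4) in the standard basis. For each basis vector v_i, ℓ(v_i) = <v_i, a> is a linear equation in the a_j's. Collect the n equations into a matrix system V a = ℓ, where row i of V is v_i (expressed in the standard basis). Since V is invertible (lower-triangular with 1s on the diagonal, up to permutation), solve by back-substitution:
  V =
[[1, 1, -1, 1],
 [0, -1, 1, 0],
 [1, 0, 0, 0],
 [-1, 1, 0, 0]]
  V a = (-3, 3, -4, 1)
Solving gives a = (-4, -3, 0, 4).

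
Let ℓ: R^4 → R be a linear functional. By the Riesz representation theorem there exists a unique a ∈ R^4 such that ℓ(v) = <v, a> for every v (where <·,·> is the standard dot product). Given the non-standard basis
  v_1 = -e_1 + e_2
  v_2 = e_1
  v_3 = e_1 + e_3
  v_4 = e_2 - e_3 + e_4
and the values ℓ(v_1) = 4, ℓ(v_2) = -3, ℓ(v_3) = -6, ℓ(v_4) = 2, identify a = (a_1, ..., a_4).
a = (-3, 1, -3, -2)

Write a = (a_1, ..., a_4) in the standard basis. For each basis vector v_i, ℓ(v_i) = <v_i, a> is a linear equation in the a_j's. Collect the n equations into a matrix system V a = ℓ, where row i of V is v_i (expressed in the standard basis). Since V is invertible (lower-triangular with 1s on the diagonal, up to permutation), solve by back-substitution:
  V =
[[-1, 1, 0, 0],
 [1, 0, 0, 0],
 [1, 0, 1, 0],
 [0, 1, -1, 1]]
  V a = (4, -3, -6, 2)
Solving gives a = (-3, 1, -3, -2).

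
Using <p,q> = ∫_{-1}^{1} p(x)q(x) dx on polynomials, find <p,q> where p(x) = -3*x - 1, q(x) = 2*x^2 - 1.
<p,q> = 2/3

Expand the product: p(x)·q(x) = -6*x^3 - 2*x^2 + 3*x + 1.
∫_{-1}^{1} of each monomial x^k gives [2/(k+1) if k even, 0 if k odd]. Integrating term-by-term (or equivalently evaluating the antiderivative F(x) = -3*x^4/2 - 2*x^3/3 + 3*x^2/2 + x at the endpoints):
  F(1) − F(−1) = 1/3 − (-1/3) = 2/3.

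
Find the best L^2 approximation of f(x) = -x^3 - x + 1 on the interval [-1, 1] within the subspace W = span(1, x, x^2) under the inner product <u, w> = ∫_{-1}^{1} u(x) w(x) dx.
g(x) = 1 - 8*x/5

The best approximation g ∈ W is the orthogonal projection of f onto W. Writing g = a_0 + a_1 x + a_2 x^2, the coefficients solve the normal equations G · a = b where
  G_{ij} = <φ_i, φ_j> and b_i = <f, φ_i>, with φ_0 = 1, φ_1 = x, φ_2 = x^2.
G =
  [2, 0, 2/3]
  [0, 2/3, 0]
  [2/3, 0, 2/5],
b = (2, -16/15, 2/3).
Solving gives a_0 = 1, a_1 = -8/5, a_2 = 0, so
  g(x) = 1 - 8*x/5.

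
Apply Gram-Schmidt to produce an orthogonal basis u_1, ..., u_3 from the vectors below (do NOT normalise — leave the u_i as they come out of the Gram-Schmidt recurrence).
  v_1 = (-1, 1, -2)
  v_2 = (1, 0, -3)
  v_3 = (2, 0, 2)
Orthogonal basis:
  u_1 = (-1, 1, -2)
  u_2 = (11/6, -5/6, -4/3)
  u_3 = (24/35, 8/7, 8/35)

Apply the Gram-Schmidt recurrence
  u_1 = v_1
  u_i = v_i − Σ_{j<i} ((v_i · u_j) / (u_j · u_j)) · u_j.

Step by step this gives:
  u_1 = (-1, 1, -2)
  u_2 = (11/6, -5/6, -4/3)
  u_3 = (24/35, 8/7, 8/35)

Orthogonality check:
  u_2 · u_1 = 0 (should be 0)
  u_3 · u_1 = 0 (should be 0)
  u_3 · u_2 = 0 (should be 0)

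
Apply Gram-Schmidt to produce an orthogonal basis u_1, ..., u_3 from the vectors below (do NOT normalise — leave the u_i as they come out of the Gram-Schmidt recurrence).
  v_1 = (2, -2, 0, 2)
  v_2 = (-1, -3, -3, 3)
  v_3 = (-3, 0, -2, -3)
Orthogonal basis:
  u_1 = (2, -2, 0, 2)
  u_2 = (-8/3, -4/3, -3, 4/3)
  u_3 = (21/59, -78/59, -28/59, -99/59)

Apply the Gram-Schmidt recurrence
  u_1 = v_1
  u_i = v_i − Σ_{j<i} ((v_i · u_j) / (u_j · u_j)) · u_j.

Step by step this gives:
  u_1 = (2, -2, 0, 2)
  u_2 = (-8/3, -4/3, -3, 4/3)
  u_3 = (21/59, -78/59, -28/59, -99/59)

Orthogonality check:
  u_2 · u_1 = 0 (should be 0)
  u_3 · u_1 = 0 (should be 0)
  u_3 · u_2 = 0 (should be 0)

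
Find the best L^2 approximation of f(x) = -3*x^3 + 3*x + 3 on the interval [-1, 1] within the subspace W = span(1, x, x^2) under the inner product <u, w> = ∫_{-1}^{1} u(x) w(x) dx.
g(x) = 6*x/5 + 3

The best approximation g ∈ W is the orthogonal projection of f onto W. Writing g = a_0 + a_1 x + a_2 x^2, the coefficients solve the normal equations G · a = b where
  G_{ij} = <φ_i, φ_j> and b_i = <f, φ_i>, with φ_0 = 1, φ_1 = x, φ_2 = x^2.
G =
  [2, 0, 2/3]
  [0, 2/3, 0]
  [2/3, 0, 2/5],
b = (6, 4/5, 2).
Solving gives a_0 = 3, a_1 = 6/5, a_2 = 0, so
  g(x) = 6*x/5 + 3.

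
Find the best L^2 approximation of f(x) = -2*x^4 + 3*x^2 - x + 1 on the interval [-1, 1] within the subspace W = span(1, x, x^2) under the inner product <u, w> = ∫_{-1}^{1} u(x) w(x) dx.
g(x) = 9*x^2/7 - x + 41/35

The best approximation g ∈ W is the orthogonal projection of f onto W. Writing g = a_0 + a_1 x + a_2 x^2, the coefficients solve the normal equations G · a = b where
  G_{ij} = <φ_i, φ_j> and b_i = <f, φ_i>, with φ_0 = 1, φ_1 = x, φ_2 = x^2.
G =
  [2, 0, 2/3]
  [0, 2/3, 0]
  [2/3, 0, 2/5],
b = (16/5, -2/3, 136/105).
Solving gives a_0 = 41/35, a_1 = -1, a_2 = 9/7, so
  g(x) = 9*x^2/7 - x + 41/35.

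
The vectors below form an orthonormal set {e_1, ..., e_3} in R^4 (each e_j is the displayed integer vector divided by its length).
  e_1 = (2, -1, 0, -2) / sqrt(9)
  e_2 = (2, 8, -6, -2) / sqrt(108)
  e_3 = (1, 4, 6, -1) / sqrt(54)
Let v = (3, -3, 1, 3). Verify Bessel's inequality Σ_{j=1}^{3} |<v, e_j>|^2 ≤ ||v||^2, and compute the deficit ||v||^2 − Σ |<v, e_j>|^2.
Σ |<v, e_j>|^2 = 10; ||v||^2 = 28; deficit = 18

Write each e_j = u_j / sqrt(<u_j, u_j>) where u_j is the displayed integer vector. Then <v, e_j> = <v, u_j> / sqrt(<u_j, u_j>), so |<v, e_j>|^2 = <v, u_j>^2 / <u_j, u_j>.
Coefficients: <v, e_1> = 3/sqrt(9), <v, e_2> = -30/sqrt(108), <v, e_3> = -6/sqrt(54).
Square and sum: Σ |<v, e_j>|^2 = 10.
Compute ||v||^2 = v·v = 28.
Deficit = 28 − 10 = 18 ≥ 0, confirming Bessel's inequality. (The deficit equals ||v − Σ <v,e_j> e_j||^2, the squared distance from v to span{e_j}.)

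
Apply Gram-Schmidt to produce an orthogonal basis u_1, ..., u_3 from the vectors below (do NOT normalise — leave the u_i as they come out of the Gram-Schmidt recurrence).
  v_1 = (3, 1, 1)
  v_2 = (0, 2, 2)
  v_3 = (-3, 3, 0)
Orthogonal basis:
  u_1 = (3, 1, 1)
  u_2 = (-12/11, 18/11, 18/11)
  u_3 = (0, 3/2, -3/2)

Apply the Gram-Schmidt recurrence
  u_1 = v_1
  u_i = v_i − Σ_{j<i} ((v_i · u_j) / (u_j · u_j)) · u_j.

Step by step this gives:
  u_1 = (3, 1, 1)
  u_2 = (-12/11, 18/11, 18/11)
  u_3 = (0, 3/2, -3/2)

Orthogonality check:
  u_2 · u_1 = 0 (should be 0)
  u_3 · u_1 = 0 (should be 0)
  u_3 · u_2 = 0 (should be 0)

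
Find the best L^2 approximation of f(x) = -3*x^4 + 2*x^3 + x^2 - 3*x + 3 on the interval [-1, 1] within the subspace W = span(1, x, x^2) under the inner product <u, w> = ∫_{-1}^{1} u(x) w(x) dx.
g(x) = -11*x^2/7 - 9*x/5 + 114/35

The best approximation g ∈ W is the orthogonal projection of f onto W. Writing g = a_0 + a_1 x + a_2 x^2, the coefficients solve the normal equations G · a = b where
  G_{ij} = <φ_i, φ_j> and b_i = <f, φ_i>, with φ_0 = 1, φ_1 = x, φ_2 = x^2.
G =
  [2, 0, 2/3]
  [0, 2/3, 0]
  [2/3, 0, 2/5],
b = (82/15, -6/5, 54/35).
Solving gives a_0 = 114/35, a_1 = -9/5, a_2 = -11/7, so
  g(x) = -11*x^2/7 - 9*x/5 + 114/35.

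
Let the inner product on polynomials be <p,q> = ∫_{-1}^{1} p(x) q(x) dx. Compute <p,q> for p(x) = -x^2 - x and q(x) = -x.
<p,q> = 2/3

Expand the product: p(x)·q(x) = x^3 + x^2.
∫_{-1}^{1} of each monomial x^k gives [2/(k+1) if k even, 0 if k odd]. Integrating term-by-term (or equivalently evaluating the antiderivative F(x) = x^4/4 + x^3/3 at the endpoints):
  F(1) − F(−1) = 7/12 − (-1/12) = 2/3.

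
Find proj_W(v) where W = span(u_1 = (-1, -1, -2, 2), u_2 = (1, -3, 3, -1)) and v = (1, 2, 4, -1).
proj_W(v) = (107/82, 103/82, 215/82, -213/82)

Set up U = [u_1 | ... | u_2] ∈ R^(4×2). The projector onto W = col(U) is P = U (U^T U)^(-1) U^T.
Compute U^T U =
  [10, -6]
  [-6, 20],
and U^T v = (-13, 8).
Solve U^T U · c = U^T v for the coefficients: c = (-53/41, 1/82). The projection is proj_W(v) = U c.
Check: (v - proj_W(v)) · u_1 = 0  (should be 0).
Check: (v - proj_W(v)) · u_2 = 0  (should be 0).
Result: proj_W(v) = (107/82, 103/82, 215/82, -213/82).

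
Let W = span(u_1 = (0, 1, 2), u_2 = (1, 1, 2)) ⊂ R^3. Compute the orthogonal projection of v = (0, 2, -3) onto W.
proj_W(v) = (0, -4/5, -8/5)

Set up U = [u_1 | ... | u_2] ∈ R^(3×2). The projector onto W = col(U) is P = U (U^T U)^(-1) U^T.
Compute U^T U =
  [5, 5]
  [5, 6],
and U^T v = (-4, -4).
Solve U^T U · c = U^T v for the coefficients: c = (-4/5, 0). The projection is proj_W(v) = U c.
Check: (v - proj_W(v)) · u_1 = 0  (should be 0).
Check: (v - proj_W(v)) · u_2 = 0  (should be 0).
Result: proj_W(v) = (0, -4/5, -8/5).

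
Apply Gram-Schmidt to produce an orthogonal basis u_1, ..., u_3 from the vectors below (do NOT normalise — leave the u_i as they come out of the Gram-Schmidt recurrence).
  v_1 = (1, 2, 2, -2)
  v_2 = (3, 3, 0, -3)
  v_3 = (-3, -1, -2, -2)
Orthogonal basis:
  u_1 = (1, 2, 2, -2)
  u_2 = (24/13, 9/13, -30/13, -9/13)
  u_3 = (-18/7, -3/14, -9/7, -39/14)

Apply the Gram-Schmidt recurrence
  u_1 = v_1
  u_i = v_i − Σ_{j<i} ((v_i · u_j) / (u_j · u_j)) · u_j.

Step by step this gives:
  u_1 = (1, 2, 2, -2)
  u_2 = (24/13, 9/13, -30/13, -9/13)
  u_3 = (-18/7, -3/14, -9/7, -39/14)

Orthogonality check:
  u_2 · u_1 = 0 (should be 0)
  u_3 · u_1 = 0 (should be 0)
  u_3 · u_2 = 0 (should be 0)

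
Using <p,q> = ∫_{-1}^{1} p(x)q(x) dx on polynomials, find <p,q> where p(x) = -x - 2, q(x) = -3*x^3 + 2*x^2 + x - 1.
<p,q> = 28/15

Expand the product: p(x)·q(x) = 3*x^4 + 4*x^3 - 5*x^2 - x + 2.
∫_{-1}^{1} of each monomial x^k gives [2/(k+1) if k even, 0 if k odd]. Integrating term-by-term (or equivalently evaluating the antiderivative F(x) = 3*x^5/5 + x^4 - 5*x^3/3 - x^2/2 + 2*x at the endpoints):
  F(1) − F(−1) = 43/30 − (-13/30) = 28/15.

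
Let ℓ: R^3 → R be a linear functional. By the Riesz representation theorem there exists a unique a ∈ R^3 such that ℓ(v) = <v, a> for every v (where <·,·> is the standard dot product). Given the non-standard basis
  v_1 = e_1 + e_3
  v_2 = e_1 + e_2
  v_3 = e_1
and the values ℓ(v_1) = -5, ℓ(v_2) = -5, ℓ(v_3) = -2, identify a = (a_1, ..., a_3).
a = (-2, -3, -3)

Write a = (a_1, ..., a_3) in the standard basis. For each basis vector v_i, ℓ(v_i) = <v_i, a> is a linear equation in the a_j's. Collect the n equations into a matrix system V a = ℓ, where row i of V is v_i (expressed in the standard basis). Since V is invertible (lower-triangular with 1s on the diagonal, up to permutation), solve by back-substitution:
  V =
[[1, 0, 1],
 [1, 1, 0],
 [1, 0, 0]]
  V a = (-5, -5, -2)
Solving gives a = (-2, -3, -3).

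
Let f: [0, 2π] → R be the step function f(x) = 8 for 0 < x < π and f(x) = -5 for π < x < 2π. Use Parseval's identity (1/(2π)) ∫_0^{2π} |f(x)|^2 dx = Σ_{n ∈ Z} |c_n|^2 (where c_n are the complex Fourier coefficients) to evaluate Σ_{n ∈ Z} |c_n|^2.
Σ |c_n|^2 = 89/2

Parseval equates the L^2 energy of f (normalised by 1/(2π)) with the ℓ^2 sum of its Fourier coefficients: (1/(2π)) ∫_0^{2π} |f|^2 = Σ |c_n|^2.
Compute the left side: (1/(2π)) [∫_0^π 8^2 dx + ∫_π^{2π} (-5)^2 dx] = (1/(2π)) · (64π + 25π) = (64 + 25)/2 = 89/2.
So Σ_{n ∈ Z} |c_n|^2 = 89/2.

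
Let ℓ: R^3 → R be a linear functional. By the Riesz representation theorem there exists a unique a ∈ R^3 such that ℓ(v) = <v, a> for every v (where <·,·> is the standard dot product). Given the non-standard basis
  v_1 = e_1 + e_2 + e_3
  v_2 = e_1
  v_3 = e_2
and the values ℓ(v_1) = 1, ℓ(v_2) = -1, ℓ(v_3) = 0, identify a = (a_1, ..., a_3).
a = (-1, 0, 2)

Write a = (a_1, ..., a_3) in the standard basis. For each basis vector v_i, ℓ(v_i) = <v_i, a> is a linear equation in the a_j's. Collect the n equations into a matrix system V a = ℓ, where row i of V is v_i (expressed in the standard basis). Since V is invertible (lower-triangular with 1s on the diagonal, up to permutation), solve by back-substitution:
  V =
[[1, 1, 1],
 [1, 0, 0],
 [0, 1, 0]]
  V a = (1, -1, 0)
Solving gives a = (-1, 0, 2).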